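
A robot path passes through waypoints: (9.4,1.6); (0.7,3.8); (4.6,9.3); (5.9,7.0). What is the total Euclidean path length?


Segment lengths:
  seg1 = sqrt((-8.7)^2 + (2.2)^2) = 8.9739
  seg2 = sqrt((3.9)^2 + (5.5)^2) = 6.7424
  seg3 = sqrt((1.3)^2 + (-2.3)^2) = 2.642
Total = 18.3582


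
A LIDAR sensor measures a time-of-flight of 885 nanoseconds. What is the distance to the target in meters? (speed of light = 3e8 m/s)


tof = 885 ns = 8.85e-07 s
dist = c * tof / 2
= 3e8 * 8.85e-07 / 2
= 132.75 m


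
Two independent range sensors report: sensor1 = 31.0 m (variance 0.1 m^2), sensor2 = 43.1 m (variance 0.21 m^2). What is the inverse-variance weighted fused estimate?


w1 = (1/var1) / (1/var1 + 1/var2)
   = 10.0 / (10.0 + 4.7619) = 0.6774
w2 = 1 - w1 = 0.3226
fused = w1*s1 + w2*s2 = 21.0 + 13.9032
= 34.9032 m


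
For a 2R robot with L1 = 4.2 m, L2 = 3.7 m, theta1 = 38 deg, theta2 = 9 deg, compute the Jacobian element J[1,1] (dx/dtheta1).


J[1,1] = -L1*sin(t1) - L2*sin(t1+t2)
= -4.2*sin(38) - 3.7*sin(47)
= -5.2918


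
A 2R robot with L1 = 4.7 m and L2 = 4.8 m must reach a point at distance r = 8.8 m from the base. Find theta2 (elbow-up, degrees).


cos(theta2) = (r^2 - L1^2 - L2^2) / (2*L1*L2)
cos(theta2) = (77.44 - 22.09 - 23.04) / 45.12
cos(theta2) = 0.71609
theta2 = 44.2674 degrees


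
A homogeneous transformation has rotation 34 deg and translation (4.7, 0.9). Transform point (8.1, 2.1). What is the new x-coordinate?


x' = cos(theta)*px - sin(theta)*py + tx
= 0.829*8.1 - 0.5592*2.1 + 4.7
= 10.2409


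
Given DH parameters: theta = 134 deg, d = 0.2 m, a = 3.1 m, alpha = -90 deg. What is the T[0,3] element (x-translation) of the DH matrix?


T[0,3] = a * cos(theta)
= 3.1 * cos(134 deg)
= 3.1 * -0.6947
= -2.1534


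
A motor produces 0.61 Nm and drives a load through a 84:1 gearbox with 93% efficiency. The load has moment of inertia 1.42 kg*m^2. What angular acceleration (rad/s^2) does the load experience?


tau_out = tau_motor * N * eta
= 0.61 * 84 * 0.93 = 47.6532 Nm
alpha = tau_out / I = 47.6532 / 1.42
= 33.5586 rad/s^2


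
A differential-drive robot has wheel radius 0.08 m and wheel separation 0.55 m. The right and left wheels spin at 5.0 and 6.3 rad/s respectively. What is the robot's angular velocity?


vR = r*wR = 0.08*5.0 = 0.4 m/s
vL = r*wL = 0.08*6.3 = 0.504 m/s
v = (vR+vL)/2 = 0.452 m/s
omega = (vR-vL)/L = -0.1891 rad/s
angular velocity = -0.1891 rad/s


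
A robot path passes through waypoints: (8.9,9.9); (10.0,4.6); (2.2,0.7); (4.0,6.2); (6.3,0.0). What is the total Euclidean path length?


Segment lengths:
  seg1 = sqrt((1.1)^2 + (-5.3)^2) = 5.4129
  seg2 = sqrt((-7.8)^2 + (-3.9)^2) = 8.7207
  seg3 = sqrt((1.8)^2 + (5.5)^2) = 5.7871
  seg4 = sqrt((2.3)^2 + (-6.2)^2) = 6.6129
Total = 26.5335


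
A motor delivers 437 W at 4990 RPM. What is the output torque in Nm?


omega = 4990 * 2*pi/60 = 522.5516 rad/s
tau = P / omega = 437 / 522.5516
= 0.8363 Nm


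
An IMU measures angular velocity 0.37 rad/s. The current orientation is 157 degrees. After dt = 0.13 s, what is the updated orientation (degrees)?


delta_theta = w * dt = 0.37 * 0.13 = 0.0481 rad
= 2.7559 deg
theta_new = 157 + 2.7559 = 159.7559 deg


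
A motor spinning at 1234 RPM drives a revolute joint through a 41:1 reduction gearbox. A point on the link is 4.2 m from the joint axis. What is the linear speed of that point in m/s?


omega_motor = 1234 * 2*pi/60 = 129.2242 rad/s
omega_joint = omega_motor / 41 = 3.1518 rad/s
v = omega_joint * r = 3.1518 * 4.2
= 13.2376 m/s


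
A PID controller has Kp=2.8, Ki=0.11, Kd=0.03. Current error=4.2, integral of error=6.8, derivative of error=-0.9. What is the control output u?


u = Kp*e + Ki*int(e) + Kd*de/dt
= 2.8*4.2 + 0.11*6.8 + 0.03*(-0.9)
= 11.76 + 0.748 + -0.027
= 12.481


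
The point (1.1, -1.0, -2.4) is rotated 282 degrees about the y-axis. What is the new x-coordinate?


Rotation about y-axis: x' = x*cos(theta) + z*sin(theta)
= 1.1 * 0.2079 + -2.4 * -0.9781
= 2.5763


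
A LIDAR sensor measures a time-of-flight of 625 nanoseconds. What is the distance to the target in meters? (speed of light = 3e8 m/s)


tof = 625 ns = 6.25e-07 s
dist = c * tof / 2
= 3e8 * 6.25e-07 / 2
= 93.75 m


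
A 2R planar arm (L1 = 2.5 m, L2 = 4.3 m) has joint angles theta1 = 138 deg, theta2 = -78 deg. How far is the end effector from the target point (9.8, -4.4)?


End effector via forward kinematics:
x = L1*cos(t1) + L2*cos(t1+t2) = 0.2921
y = L1*sin(t1) + L2*sin(t1+t2) = 5.3967
Distance to target:
d = sqrt((9.8 - 0.2921)^2 + (-4.4 - 5.3967)^2)
= sqrt(90.3994 + 95.976)
= 13.6519 m


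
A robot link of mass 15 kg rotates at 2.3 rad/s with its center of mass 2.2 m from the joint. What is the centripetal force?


F = m * omega^2 * r
= 15 * 2.3^2 * 2.2
= 15 * 5.29 * 2.2
= 174.57 N


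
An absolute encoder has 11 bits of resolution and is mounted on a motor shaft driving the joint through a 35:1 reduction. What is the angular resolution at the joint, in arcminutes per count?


counts = 2^11 = 2048
effective counts at joint = 2048 * 35 = 71680
resolution = 360*60 / 71680
= 0.3013 arcmin/count


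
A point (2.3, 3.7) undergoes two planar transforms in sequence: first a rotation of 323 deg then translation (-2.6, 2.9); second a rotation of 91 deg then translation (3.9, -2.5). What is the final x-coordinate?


After transform 1:
x1 = cos(323)*2.3 - sin(323)*3.7 + -2.6 = 1.4636
y1 = sin(323)*2.3 + cos(323)*3.7 + 2.9 = 4.4708
After transform 2:
x2 = cos(91)*1.4636 - sin(91)*4.4708 + 3.9
= -0.5956


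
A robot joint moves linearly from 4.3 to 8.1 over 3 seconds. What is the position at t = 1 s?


s = t/T = 1/3 = 0.3333
p(t) = p0 + (pf-p0)*s
= 4.3 + (8.1 - 4.3) * 0.3333
= 5.5667


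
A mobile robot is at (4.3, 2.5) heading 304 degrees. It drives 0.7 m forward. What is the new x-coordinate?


x_new = x0 + d*cos(theta)
= 4.3 + 0.7*cos(304)
= 4.3 + 0.3914
= 4.6914


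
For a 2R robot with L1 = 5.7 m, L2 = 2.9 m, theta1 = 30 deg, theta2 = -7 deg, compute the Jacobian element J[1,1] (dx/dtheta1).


J[1,1] = -L1*sin(t1) - L2*sin(t1+t2)
= -5.7*sin(30) - 2.9*sin(23)
= -3.9831


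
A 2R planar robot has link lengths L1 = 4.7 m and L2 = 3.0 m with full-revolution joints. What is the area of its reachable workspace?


r_max = L1 + L2 = 7.7 m
r_min = |L1 - L2| = 1.7 m
Area = pi*(r_max^2 - r_min^2)
= pi*(59.29 - 2.89)
= pi * 56.4
= 177.1858 m^2


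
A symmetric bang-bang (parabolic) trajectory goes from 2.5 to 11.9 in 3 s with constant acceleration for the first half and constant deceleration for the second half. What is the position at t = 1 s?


Symmetric rest-to-rest: each phase covers (pf-p0)/2 in time T/2. 0.5*a*(T/2)^2 = (pf-p0)/2 => a = 4*(pf-p0)/T^2
a = 4*(11.9-2.5)/3^2 = 4.1778
t = 1 is in the acceleration phase (t <= T/2).
p = p0 + 0.5*a*t^2 = 2.5 + 0.5*4.1778*1^2
= 4.5889


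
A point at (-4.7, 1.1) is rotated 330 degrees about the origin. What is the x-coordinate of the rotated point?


x' = x*cos(theta) - y*sin(theta)
cos(330 deg) = 0.866, sin(330 deg) = -0.5
x' = -4.7 * 0.866 - 1.1 * -0.5
= -4.0703 - -0.55
= -3.5203


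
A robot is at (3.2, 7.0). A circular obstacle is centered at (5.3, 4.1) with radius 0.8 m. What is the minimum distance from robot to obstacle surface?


center_dist = sqrt((3.2-5.3)^2 + (7.0-4.1)^2)
= sqrt(4.41 + 8.41)
= 3.5805
min_dist = center_dist - radius = 3.5805 - 0.8 = 2.7805 m


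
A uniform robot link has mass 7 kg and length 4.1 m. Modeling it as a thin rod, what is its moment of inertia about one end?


I = (1/3) * m * L^2
= (1/3) * 7 * 4.1^2
= 0.333333 * 7 * 16.81
= 39.2233 kg*m^2


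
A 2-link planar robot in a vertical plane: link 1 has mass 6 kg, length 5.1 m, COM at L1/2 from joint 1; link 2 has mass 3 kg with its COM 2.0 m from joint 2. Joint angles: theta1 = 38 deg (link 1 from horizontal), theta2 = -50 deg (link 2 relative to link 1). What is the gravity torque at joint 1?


Horizontal distance from joint 1 to link-1 COM:
  x_c1 = (L1/2)*cos(t1) = 2.55 * 0.788 = 2.0094 m
Horizontal distance from joint 1 to link-2 COM:
  x_c2 = L1*cos(t1) + Lc2*cos(t1+t2)
       = 5.1*0.788 + 2.0*0.9781 = 5.9752 m
tau1 = m1*g*x_c1 + m2*g*x_c2
     = 6*9.81*2.0094 + 3*9.81*5.9752
     = 118.2749 + 175.8487
     = 294.1236 Nm


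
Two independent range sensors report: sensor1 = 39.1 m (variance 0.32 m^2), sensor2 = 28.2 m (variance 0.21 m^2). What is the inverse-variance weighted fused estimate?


w1 = (1/var1) / (1/var1 + 1/var2)
   = 3.125 / (3.125 + 4.7619) = 0.3962
w2 = 1 - w1 = 0.6038
fused = w1*s1 + w2*s2 = 15.4925 + 17.0264
= 32.5189 m


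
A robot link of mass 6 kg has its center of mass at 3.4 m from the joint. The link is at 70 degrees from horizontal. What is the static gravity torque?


tau = m*g*L*cos(angle)
= 6 * 9.81 * 3.4 * cos(70 deg)
= 6 * 9.81 * 3.4 * 0.342
= 68.4464 Nm


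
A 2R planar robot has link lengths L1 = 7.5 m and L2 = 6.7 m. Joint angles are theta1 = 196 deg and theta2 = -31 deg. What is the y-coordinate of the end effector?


Convert angles to radians: theta1 = 3.4208, theta2 = -0.5411
y = L1*sin(theta1) + L2*sin(theta1+theta2)
y = -2.0673 + 1.7341
y = -0.3332


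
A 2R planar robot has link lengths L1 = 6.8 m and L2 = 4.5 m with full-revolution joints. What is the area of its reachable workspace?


r_max = L1 + L2 = 11.3 m
r_min = |L1 - L2| = 2.3 m
Area = pi*(r_max^2 - r_min^2)
= pi*(127.69 - 5.29)
= pi * 122.4
= 384.5309 m^2


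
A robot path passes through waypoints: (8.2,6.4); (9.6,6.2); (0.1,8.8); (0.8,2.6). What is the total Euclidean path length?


Segment lengths:
  seg1 = sqrt((1.4)^2 + (-0.2)^2) = 1.4142
  seg2 = sqrt((-9.5)^2 + (2.6)^2) = 9.8494
  seg3 = sqrt((0.7)^2 + (-6.2)^2) = 6.2394
Total = 17.503


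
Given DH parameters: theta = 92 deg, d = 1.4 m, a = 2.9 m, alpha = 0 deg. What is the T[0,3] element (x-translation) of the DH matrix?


T[0,3] = a * cos(theta)
= 2.9 * cos(92 deg)
= 2.9 * -0.0349
= -0.1012


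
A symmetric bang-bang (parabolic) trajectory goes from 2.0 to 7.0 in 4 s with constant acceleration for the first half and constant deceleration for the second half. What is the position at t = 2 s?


Symmetric rest-to-rest: each phase covers (pf-p0)/2 in time T/2. 0.5*a*(T/2)^2 = (pf-p0)/2 => a = 4*(pf-p0)/T^2
a = 4*(7.0-2.0)/4^2 = 1.25
t = 2 is in the acceleration phase (t <= T/2).
p = p0 + 0.5*a*t^2 = 2.0 + 0.5*1.25*2^2
= 4.5


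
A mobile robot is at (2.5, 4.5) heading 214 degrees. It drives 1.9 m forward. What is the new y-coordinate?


y_new = y0 + d*sin(theta)
= 4.5 + 1.9*sin(214)
= 4.5 + -1.0625
= 3.4375


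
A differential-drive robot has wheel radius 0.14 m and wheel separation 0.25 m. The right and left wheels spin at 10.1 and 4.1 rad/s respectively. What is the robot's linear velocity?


vR = r*wR = 0.14*10.1 = 1.414 m/s
vL = r*wL = 0.14*4.1 = 0.574 m/s
v = (vR+vL)/2 = 0.994 m/s
omega = (vR-vL)/L = 3.36 rad/s
linear velocity = 0.994 m/s


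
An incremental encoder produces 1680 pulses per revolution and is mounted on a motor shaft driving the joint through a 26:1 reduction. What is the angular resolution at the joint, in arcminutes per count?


counts per rev = 1680
effective counts at joint = 1680 * 26 = 43680
resolution = 360*60 / 43680
= 0.4945 arcmin/count


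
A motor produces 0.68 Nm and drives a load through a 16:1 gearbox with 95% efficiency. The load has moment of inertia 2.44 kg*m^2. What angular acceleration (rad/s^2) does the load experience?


tau_out = tau_motor * N * eta
= 0.68 * 16 * 0.95 = 10.336 Nm
alpha = tau_out / I = 10.336 / 2.44
= 4.2361 rad/s^2


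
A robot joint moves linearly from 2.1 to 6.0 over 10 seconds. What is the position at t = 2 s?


s = t/T = 2/10 = 0.2
p(t) = p0 + (pf-p0)*s
= 2.1 + (6.0 - 2.1) * 0.2
= 2.88


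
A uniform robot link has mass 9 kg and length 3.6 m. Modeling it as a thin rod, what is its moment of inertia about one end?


I = (1/3) * m * L^2
= (1/3) * 9 * 3.6^2
= 0.333333 * 9 * 12.96
= 38.88 kg*m^2


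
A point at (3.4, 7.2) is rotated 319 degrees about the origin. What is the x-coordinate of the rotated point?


x' = x*cos(theta) - y*sin(theta)
cos(319 deg) = 0.7547, sin(319 deg) = -0.6561
x' = 3.4 * 0.7547 - 7.2 * -0.6561
= 2.566 - -4.7236
= 7.2896


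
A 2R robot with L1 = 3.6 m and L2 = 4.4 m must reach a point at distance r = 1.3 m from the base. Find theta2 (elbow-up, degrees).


cos(theta2) = (r^2 - L1^2 - L2^2) / (2*L1*L2)
cos(theta2) = (1.69 - 12.96 - 19.36) / 31.68
cos(theta2) = -0.966856
theta2 = 165.2073 degrees


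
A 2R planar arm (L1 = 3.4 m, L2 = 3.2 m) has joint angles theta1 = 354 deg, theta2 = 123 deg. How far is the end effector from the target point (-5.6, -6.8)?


End effector via forward kinematics:
x = L1*cos(t1) + L2*cos(t1+t2) = 1.9286
y = L1*sin(t1) + L2*sin(t1+t2) = 2.4958
Distance to target:
d = sqrt((-5.6 - 1.9286)^2 + (-6.8 - 2.4958)^2)
= sqrt(56.6799 + 86.4123)
= 11.9621 m


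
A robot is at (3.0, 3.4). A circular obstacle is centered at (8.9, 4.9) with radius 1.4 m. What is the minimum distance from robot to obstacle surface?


center_dist = sqrt((3.0-8.9)^2 + (3.4-4.9)^2)
= sqrt(34.81 + 2.25)
= 6.0877
min_dist = center_dist - radius = 6.0877 - 1.4 = 4.6877 m


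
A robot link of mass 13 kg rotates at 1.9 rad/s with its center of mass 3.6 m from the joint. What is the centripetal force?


F = m * omega^2 * r
= 13 * 1.9^2 * 3.6
= 13 * 3.61 * 3.6
= 168.948 N


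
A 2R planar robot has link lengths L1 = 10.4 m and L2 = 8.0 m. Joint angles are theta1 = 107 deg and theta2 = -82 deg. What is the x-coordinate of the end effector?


Convert angles to radians: theta1 = 1.8675, theta2 = -1.4312
x = L1*cos(theta1) + L2*cos(theta1+theta2)
x = -3.0407 + 7.2505
x = 4.2098


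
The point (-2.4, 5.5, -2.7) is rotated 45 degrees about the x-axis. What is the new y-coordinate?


Rotation about x-axis: y' = y*cos(theta) - z*sin(theta)
= 5.5 * 0.7071 - -2.7 * 0.7071
= 5.7983


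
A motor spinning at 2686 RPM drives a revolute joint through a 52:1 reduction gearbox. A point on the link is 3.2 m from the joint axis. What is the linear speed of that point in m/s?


omega_motor = 2686 * 2*pi/60 = 281.2773 rad/s
omega_joint = omega_motor / 52 = 5.4092 rad/s
v = omega_joint * r = 5.4092 * 3.2
= 17.3094 m/s


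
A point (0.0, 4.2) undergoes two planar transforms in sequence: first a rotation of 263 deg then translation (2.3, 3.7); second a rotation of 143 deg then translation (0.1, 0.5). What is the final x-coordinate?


After transform 1:
x1 = cos(263)*0.0 - sin(263)*4.2 + 2.3 = 6.4687
y1 = sin(263)*0.0 + cos(263)*4.2 + 3.7 = 3.1881
After transform 2:
x2 = cos(143)*6.4687 - sin(143)*3.1881 + 0.1
= -6.9848


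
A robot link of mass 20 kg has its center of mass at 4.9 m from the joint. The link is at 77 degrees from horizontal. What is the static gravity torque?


tau = m*g*L*cos(angle)
= 20 * 9.81 * 4.9 * cos(77 deg)
= 20 * 9.81 * 4.9 * 0.225
= 216.2634 Nm


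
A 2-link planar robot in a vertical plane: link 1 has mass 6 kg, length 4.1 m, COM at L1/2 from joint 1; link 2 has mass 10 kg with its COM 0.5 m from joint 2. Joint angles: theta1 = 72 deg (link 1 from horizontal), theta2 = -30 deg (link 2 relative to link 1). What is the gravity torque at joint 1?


Horizontal distance from joint 1 to link-1 COM:
  x_c1 = (L1/2)*cos(t1) = 2.05 * 0.309 = 0.6335 m
Horizontal distance from joint 1 to link-2 COM:
  x_c2 = L1*cos(t1) + Lc2*cos(t1+t2)
       = 4.1*0.309 + 0.5*0.7431 = 1.6385 m
tau1 = m1*g*x_c1 + m2*g*x_c2
     = 6*9.81*0.6335 + 10*9.81*1.6385
     = 37.2869 + 160.741
     = 198.0279 Nm


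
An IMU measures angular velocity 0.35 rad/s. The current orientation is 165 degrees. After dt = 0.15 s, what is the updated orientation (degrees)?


delta_theta = w * dt = 0.35 * 0.15 = 0.0525 rad
= 3.008 deg
theta_new = 165 + 3.008 = 168.008 deg


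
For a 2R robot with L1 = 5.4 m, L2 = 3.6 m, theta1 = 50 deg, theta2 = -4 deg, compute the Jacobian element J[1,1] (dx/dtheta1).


J[1,1] = -L1*sin(t1) - L2*sin(t1+t2)
= -5.4*sin(50) - 3.6*sin(46)
= -6.7263


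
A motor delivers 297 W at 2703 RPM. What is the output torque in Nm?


omega = 2703 * 2*pi/60 = 283.0575 rad/s
tau = P / omega = 297 / 283.0575
= 1.0493 Nm


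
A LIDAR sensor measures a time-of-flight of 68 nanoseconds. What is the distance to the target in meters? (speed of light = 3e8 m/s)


tof = 68 ns = 6.8e-08 s
dist = c * tof / 2
= 3e8 * 6.8e-08 / 2
= 10.2 m


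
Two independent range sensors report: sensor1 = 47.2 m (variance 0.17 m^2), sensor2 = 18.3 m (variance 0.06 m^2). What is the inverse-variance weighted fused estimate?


w1 = (1/var1) / (1/var1 + 1/var2)
   = 5.8824 / (5.8824 + 16.6667) = 0.2609
w2 = 1 - w1 = 0.7391
fused = w1*s1 + w2*s2 = 12.313 + 13.5261
= 25.8391 m


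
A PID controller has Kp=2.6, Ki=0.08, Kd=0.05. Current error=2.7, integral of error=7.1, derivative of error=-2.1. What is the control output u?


u = Kp*e + Ki*int(e) + Kd*de/dt
= 2.6*2.7 + 0.08*7.1 + 0.05*(-2.1)
= 7.02 + 0.568 + -0.105
= 7.483


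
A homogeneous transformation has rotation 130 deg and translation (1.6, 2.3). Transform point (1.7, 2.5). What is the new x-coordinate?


x' = cos(theta)*px - sin(theta)*py + tx
= -0.6428*1.7 - 0.766*2.5 + 1.6
= -1.4079


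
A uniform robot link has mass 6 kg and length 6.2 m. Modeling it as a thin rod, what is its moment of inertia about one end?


I = (1/3) * m * L^2
= (1/3) * 6 * 6.2^2
= 0.333333 * 6 * 38.44
= 76.88 kg*m^2


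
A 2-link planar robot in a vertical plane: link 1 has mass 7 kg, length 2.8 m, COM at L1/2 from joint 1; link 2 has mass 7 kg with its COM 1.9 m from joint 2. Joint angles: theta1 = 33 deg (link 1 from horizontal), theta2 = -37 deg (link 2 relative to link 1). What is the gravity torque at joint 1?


Horizontal distance from joint 1 to link-1 COM:
  x_c1 = (L1/2)*cos(t1) = 1.4 * 0.8387 = 1.1741 m
Horizontal distance from joint 1 to link-2 COM:
  x_c2 = L1*cos(t1) + Lc2*cos(t1+t2)
       = 2.8*0.8387 + 1.9*0.9976 = 4.2436 m
tau1 = m1*g*x_c1 + m2*g*x_c2
     = 7*9.81*1.1741 + 7*9.81*4.2436
     = 80.6281 + 291.4114
     = 372.0395 Nm


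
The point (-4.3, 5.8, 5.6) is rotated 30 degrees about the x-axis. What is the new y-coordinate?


Rotation about x-axis: y' = y*cos(theta) - z*sin(theta)
= 5.8 * 0.866 - 5.6 * 0.5
= 2.2229


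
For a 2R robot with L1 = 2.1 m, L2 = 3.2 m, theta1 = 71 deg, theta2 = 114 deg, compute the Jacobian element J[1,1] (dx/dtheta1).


J[1,1] = -L1*sin(t1) - L2*sin(t1+t2)
= -2.1*sin(71) - 3.2*sin(185)
= -1.7067


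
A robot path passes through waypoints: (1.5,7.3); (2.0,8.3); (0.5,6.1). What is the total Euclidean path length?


Segment lengths:
  seg1 = sqrt((0.5)^2 + (1.0)^2) = 1.118
  seg2 = sqrt((-1.5)^2 + (-2.2)^2) = 2.6627
Total = 3.7807


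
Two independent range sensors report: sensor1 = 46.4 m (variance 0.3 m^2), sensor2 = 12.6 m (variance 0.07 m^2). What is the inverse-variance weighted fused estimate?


w1 = (1/var1) / (1/var1 + 1/var2)
   = 3.3333 / (3.3333 + 14.2857) = 0.1892
w2 = 1 - w1 = 0.8108
fused = w1*s1 + w2*s2 = 8.7784 + 10.2162
= 18.9946 m


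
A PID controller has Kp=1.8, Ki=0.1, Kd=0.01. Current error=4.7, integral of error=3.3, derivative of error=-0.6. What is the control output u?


u = Kp*e + Ki*int(e) + Kd*de/dt
= 1.8*4.7 + 0.1*3.3 + 0.01*(-0.6)
= 8.46 + 0.33 + -0.006
= 8.784


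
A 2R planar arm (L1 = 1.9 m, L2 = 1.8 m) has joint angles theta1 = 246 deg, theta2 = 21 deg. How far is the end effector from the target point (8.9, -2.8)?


End effector via forward kinematics:
x = L1*cos(t1) + L2*cos(t1+t2) = -0.867
y = L1*sin(t1) + L2*sin(t1+t2) = -3.5333
Distance to target:
d = sqrt((8.9 - -0.867)^2 + (-2.8 - -3.5333)^2)
= sqrt(95.3944 + 0.5377)
= 9.7945 m


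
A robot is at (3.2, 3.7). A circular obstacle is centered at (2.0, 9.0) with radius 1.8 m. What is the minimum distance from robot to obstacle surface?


center_dist = sqrt((3.2-2.0)^2 + (3.7-9.0)^2)
= sqrt(1.44 + 28.09)
= 5.4342
min_dist = center_dist - radius = 5.4342 - 1.8 = 3.6342 m


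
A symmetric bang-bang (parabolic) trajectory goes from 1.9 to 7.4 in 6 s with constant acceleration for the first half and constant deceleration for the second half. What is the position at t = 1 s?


Symmetric rest-to-rest: each phase covers (pf-p0)/2 in time T/2. 0.5*a*(T/2)^2 = (pf-p0)/2 => a = 4*(pf-p0)/T^2
a = 4*(7.4-1.9)/6^2 = 0.6111
t = 1 is in the acceleration phase (t <= T/2).
p = p0 + 0.5*a*t^2 = 1.9 + 0.5*0.6111*1^2
= 2.2056


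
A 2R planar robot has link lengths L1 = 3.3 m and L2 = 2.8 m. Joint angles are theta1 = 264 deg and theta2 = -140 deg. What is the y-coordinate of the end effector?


Convert angles to radians: theta1 = 4.6077, theta2 = -2.4435
y = L1*sin(theta1) + L2*sin(theta1+theta2)
y = -3.2819 + 2.3213
y = -0.9606


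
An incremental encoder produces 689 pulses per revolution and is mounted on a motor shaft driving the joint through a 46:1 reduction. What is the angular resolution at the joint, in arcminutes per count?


counts per rev = 689
effective counts at joint = 689 * 46 = 31694
resolution = 360*60 / 31694
= 0.6815 arcmin/count


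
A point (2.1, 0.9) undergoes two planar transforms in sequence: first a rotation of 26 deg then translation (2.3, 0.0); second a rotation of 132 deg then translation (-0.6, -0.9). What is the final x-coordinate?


After transform 1:
x1 = cos(26)*2.1 - sin(26)*0.9 + 2.3 = 3.7929
y1 = sin(26)*2.1 + cos(26)*0.9 + 0.0 = 1.7295
After transform 2:
x2 = cos(132)*3.7929 - sin(132)*1.7295 + -0.6
= -4.4232


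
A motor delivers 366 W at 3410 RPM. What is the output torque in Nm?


omega = 3410 * 2*pi/60 = 357.0944 rad/s
tau = P / omega = 366 / 357.0944
= 1.0249 Nm


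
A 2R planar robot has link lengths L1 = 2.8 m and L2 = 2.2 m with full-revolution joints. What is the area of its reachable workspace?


r_max = L1 + L2 = 5.0 m
r_min = |L1 - L2| = 0.6 m
Area = pi*(r_max^2 - r_min^2)
= pi*(25.0 - 0.36)
= pi * 24.64
= 77.4088 m^2


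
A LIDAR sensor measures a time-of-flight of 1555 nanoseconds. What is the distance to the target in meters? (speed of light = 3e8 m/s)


tof = 1555 ns = 1.555e-06 s
dist = c * tof / 2
= 3e8 * 1.555e-06 / 2
= 233.25 m


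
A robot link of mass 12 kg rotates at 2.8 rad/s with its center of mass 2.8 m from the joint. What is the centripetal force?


F = m * omega^2 * r
= 12 * 2.8^2 * 2.8
= 12 * 7.84 * 2.8
= 263.424 N


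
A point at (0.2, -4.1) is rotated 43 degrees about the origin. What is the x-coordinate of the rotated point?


x' = x*cos(theta) - y*sin(theta)
cos(43 deg) = 0.7314, sin(43 deg) = 0.682
x' = 0.2 * 0.7314 - -4.1 * 0.682
= 0.1463 - -2.7962
= 2.9425


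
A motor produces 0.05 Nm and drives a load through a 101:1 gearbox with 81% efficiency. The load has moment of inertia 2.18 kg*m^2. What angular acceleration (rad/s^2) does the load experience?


tau_out = tau_motor * N * eta
= 0.05 * 101 * 0.81 = 4.0905 Nm
alpha = tau_out / I = 4.0905 / 2.18
= 1.8764 rad/s^2


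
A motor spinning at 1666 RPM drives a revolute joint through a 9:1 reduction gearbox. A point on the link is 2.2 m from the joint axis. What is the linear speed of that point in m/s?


omega_motor = 1666 * 2*pi/60 = 174.4631 rad/s
omega_joint = omega_motor / 9 = 19.3848 rad/s
v = omega_joint * r = 19.3848 * 2.2
= 42.6465 m/s


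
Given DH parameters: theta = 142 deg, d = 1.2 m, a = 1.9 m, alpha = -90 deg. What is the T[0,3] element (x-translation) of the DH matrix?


T[0,3] = a * cos(theta)
= 1.9 * cos(142 deg)
= 1.9 * -0.788
= -1.4972


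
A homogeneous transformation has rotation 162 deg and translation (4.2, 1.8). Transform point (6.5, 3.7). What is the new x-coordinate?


x' = cos(theta)*px - sin(theta)*py + tx
= -0.9511*6.5 - 0.309*3.7 + 4.2
= -3.1252


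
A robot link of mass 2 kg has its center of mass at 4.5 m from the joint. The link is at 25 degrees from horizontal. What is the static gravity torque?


tau = m*g*L*cos(angle)
= 2 * 9.81 * 4.5 * cos(25 deg)
= 2 * 9.81 * 4.5 * 0.9063
= 80.0179 Nm


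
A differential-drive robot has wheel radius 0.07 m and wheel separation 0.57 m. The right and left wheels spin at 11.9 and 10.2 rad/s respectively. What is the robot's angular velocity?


vR = r*wR = 0.07*11.9 = 0.833 m/s
vL = r*wL = 0.07*10.2 = 0.714 m/s
v = (vR+vL)/2 = 0.7735 m/s
omega = (vR-vL)/L = 0.2088 rad/s
angular velocity = 0.2088 rad/s


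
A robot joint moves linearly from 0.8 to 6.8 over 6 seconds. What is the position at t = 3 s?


s = t/T = 3/6 = 0.5
p(t) = p0 + (pf-p0)*s
= 0.8 + (6.8 - 0.8) * 0.5
= 3.8


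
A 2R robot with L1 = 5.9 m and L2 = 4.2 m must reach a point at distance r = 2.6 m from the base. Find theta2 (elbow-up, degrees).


cos(theta2) = (r^2 - L1^2 - L2^2) / (2*L1*L2)
cos(theta2) = (6.76 - 34.81 - 17.64) / 49.56
cos(theta2) = -0.921913
theta2 = 157.2073 degrees


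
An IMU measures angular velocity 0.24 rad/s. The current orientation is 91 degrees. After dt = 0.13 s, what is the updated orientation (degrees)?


delta_theta = w * dt = 0.24 * 0.13 = 0.0312 rad
= 1.7876 deg
theta_new = 91 + 1.7876 = 92.7876 deg


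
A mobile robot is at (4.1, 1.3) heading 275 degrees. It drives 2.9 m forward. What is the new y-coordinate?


y_new = y0 + d*sin(theta)
= 1.3 + 2.9*sin(275)
= 1.3 + -2.889
= -1.589


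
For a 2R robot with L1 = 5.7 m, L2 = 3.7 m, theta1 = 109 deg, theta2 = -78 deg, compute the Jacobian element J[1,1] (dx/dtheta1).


J[1,1] = -L1*sin(t1) - L2*sin(t1+t2)
= -5.7*sin(109) - 3.7*sin(31)
= -7.2951


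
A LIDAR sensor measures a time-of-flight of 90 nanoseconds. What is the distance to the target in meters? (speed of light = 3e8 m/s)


tof = 90 ns = 9e-08 s
dist = c * tof / 2
= 3e8 * 9e-08 / 2
= 13.5 m


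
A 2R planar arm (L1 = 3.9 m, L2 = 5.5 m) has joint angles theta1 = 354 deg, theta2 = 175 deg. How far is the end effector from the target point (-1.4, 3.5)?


End effector via forward kinematics:
x = L1*cos(t1) + L2*cos(t1+t2) = -1.5203
y = L1*sin(t1) + L2*sin(t1+t2) = 0.6418
Distance to target:
d = sqrt((-1.4 - -1.5203)^2 + (3.5 - 0.6418)^2)
= sqrt(0.0145 + 8.1694)
= 2.8607 m


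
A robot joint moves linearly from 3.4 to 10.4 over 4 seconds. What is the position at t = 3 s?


s = t/T = 3/4 = 0.75
p(t) = p0 + (pf-p0)*s
= 3.4 + (10.4 - 3.4) * 0.75
= 8.65


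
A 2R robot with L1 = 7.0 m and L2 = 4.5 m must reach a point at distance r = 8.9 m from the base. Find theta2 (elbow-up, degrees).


cos(theta2) = (r^2 - L1^2 - L2^2) / (2*L1*L2)
cos(theta2) = (79.21 - 49.0 - 20.25) / 63.0
cos(theta2) = 0.158095
theta2 = 80.9036 degrees


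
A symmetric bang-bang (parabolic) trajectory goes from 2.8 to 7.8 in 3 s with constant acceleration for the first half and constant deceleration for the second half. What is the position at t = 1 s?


Symmetric rest-to-rest: each phase covers (pf-p0)/2 in time T/2. 0.5*a*(T/2)^2 = (pf-p0)/2 => a = 4*(pf-p0)/T^2
a = 4*(7.8-2.8)/3^2 = 2.2222
t = 1 is in the acceleration phase (t <= T/2).
p = p0 + 0.5*a*t^2 = 2.8 + 0.5*2.2222*1^2
= 3.9111


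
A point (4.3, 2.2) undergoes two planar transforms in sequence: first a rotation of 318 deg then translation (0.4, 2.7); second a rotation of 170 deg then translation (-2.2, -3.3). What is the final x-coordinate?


After transform 1:
x1 = cos(318)*4.3 - sin(318)*2.2 + 0.4 = 5.0676
y1 = sin(318)*4.3 + cos(318)*2.2 + 2.7 = 1.4577
After transform 2:
x2 = cos(170)*5.0676 - sin(170)*1.4577 + -2.2
= -7.4437


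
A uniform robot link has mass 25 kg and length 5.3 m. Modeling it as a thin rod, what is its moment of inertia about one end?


I = (1/3) * m * L^2
= (1/3) * 25 * 5.3^2
= 0.333333 * 25 * 28.09
= 234.0833 kg*m^2


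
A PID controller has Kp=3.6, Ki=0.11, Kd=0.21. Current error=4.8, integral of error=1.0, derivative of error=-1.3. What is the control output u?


u = Kp*e + Ki*int(e) + Kd*de/dt
= 3.6*4.8 + 0.11*1.0 + 0.21*(-1.3)
= 17.28 + 0.11 + -0.273
= 17.117


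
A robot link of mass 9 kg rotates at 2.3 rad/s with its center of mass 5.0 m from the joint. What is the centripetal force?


F = m * omega^2 * r
= 9 * 2.3^2 * 5.0
= 9 * 5.29 * 5.0
= 238.05 N


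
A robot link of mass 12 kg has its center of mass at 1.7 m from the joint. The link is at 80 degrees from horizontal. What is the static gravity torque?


tau = m*g*L*cos(angle)
= 12 * 9.81 * 1.7 * cos(80 deg)
= 12 * 9.81 * 1.7 * 0.1736
= 34.7512 Nm


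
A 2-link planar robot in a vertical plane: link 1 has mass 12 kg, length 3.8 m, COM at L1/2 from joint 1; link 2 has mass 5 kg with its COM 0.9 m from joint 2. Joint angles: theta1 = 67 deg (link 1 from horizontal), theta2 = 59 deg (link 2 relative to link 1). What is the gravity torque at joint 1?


Horizontal distance from joint 1 to link-1 COM:
  x_c1 = (L1/2)*cos(t1) = 1.9 * 0.3907 = 0.7424 m
Horizontal distance from joint 1 to link-2 COM:
  x_c2 = L1*cos(t1) + Lc2*cos(t1+t2)
       = 3.8*0.3907 + 0.9*-0.5878 = 0.9558 m
tau1 = m1*g*x_c1 + m2*g*x_c2
     = 12*9.81*0.7424 + 5*9.81*0.9558
     = 87.3941 + 46.8806
     = 134.2746 Nm


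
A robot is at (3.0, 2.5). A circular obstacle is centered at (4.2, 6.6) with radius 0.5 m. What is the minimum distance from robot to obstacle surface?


center_dist = sqrt((3.0-4.2)^2 + (2.5-6.6)^2)
= sqrt(1.44 + 16.81)
= 4.272
min_dist = center_dist - radius = 4.272 - 0.5 = 3.772 m


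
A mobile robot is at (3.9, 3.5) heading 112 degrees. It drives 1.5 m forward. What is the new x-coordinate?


x_new = x0 + d*cos(theta)
= 3.9 + 1.5*cos(112)
= 3.9 + -0.5619
= 3.3381


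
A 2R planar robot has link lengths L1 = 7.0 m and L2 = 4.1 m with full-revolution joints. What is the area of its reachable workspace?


r_max = L1 + L2 = 11.1 m
r_min = |L1 - L2| = 2.9 m
Area = pi*(r_max^2 - r_min^2)
= pi*(123.21 - 8.41)
= pi * 114.8
= 360.6548 m^2


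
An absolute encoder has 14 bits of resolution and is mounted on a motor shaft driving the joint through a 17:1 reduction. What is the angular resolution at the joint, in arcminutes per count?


counts = 2^14 = 16384
effective counts at joint = 16384 * 17 = 278528
resolution = 360*60 / 278528
= 0.0776 arcmin/count


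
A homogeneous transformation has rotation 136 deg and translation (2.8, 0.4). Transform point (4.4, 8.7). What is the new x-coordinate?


x' = cos(theta)*px - sin(theta)*py + tx
= -0.7193*4.4 - 0.6947*8.7 + 2.8
= -6.4086


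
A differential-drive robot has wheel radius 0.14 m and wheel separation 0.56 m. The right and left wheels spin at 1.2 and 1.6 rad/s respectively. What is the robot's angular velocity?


vR = r*wR = 0.14*1.2 = 0.168 m/s
vL = r*wL = 0.14*1.6 = 0.224 m/s
v = (vR+vL)/2 = 0.196 m/s
omega = (vR-vL)/L = -0.1 rad/s
angular velocity = -0.1 rad/s


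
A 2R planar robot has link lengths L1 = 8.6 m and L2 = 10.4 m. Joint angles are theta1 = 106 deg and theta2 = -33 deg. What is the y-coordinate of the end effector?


Convert angles to radians: theta1 = 1.85, theta2 = -0.576
y = L1*sin(theta1) + L2*sin(theta1+theta2)
y = 8.2669 + 9.9456
y = 18.2124


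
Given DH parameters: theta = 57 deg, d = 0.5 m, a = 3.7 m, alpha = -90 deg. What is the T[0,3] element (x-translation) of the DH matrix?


T[0,3] = a * cos(theta)
= 3.7 * cos(57 deg)
= 3.7 * 0.5446
= 2.0152


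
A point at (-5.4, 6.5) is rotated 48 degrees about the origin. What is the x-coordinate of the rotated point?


x' = x*cos(theta) - y*sin(theta)
cos(48 deg) = 0.6691, sin(48 deg) = 0.7431
x' = -5.4 * 0.6691 - 6.5 * 0.7431
= -3.6133 - 4.8304
= -8.4437


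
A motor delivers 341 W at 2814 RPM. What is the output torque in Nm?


omega = 2814 * 2*pi/60 = 294.6814 rad/s
tau = P / omega = 341 / 294.6814
= 1.1572 Nm


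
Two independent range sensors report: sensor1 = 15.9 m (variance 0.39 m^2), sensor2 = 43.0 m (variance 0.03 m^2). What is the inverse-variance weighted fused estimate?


w1 = (1/var1) / (1/var1 + 1/var2)
   = 2.5641 / (2.5641 + 33.3333) = 0.0714
w2 = 1 - w1 = 0.9286
fused = w1*s1 + w2*s2 = 1.1357 + 39.9286
= 41.0643 m


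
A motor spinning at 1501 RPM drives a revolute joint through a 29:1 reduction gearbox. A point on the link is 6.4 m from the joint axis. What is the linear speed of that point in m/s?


omega_motor = 1501 * 2*pi/60 = 157.1844 rad/s
omega_joint = omega_motor / 29 = 5.4202 rad/s
v = omega_joint * r = 5.4202 * 6.4
= 34.689 m/s


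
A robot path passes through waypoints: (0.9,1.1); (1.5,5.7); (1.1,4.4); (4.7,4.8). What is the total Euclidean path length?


Segment lengths:
  seg1 = sqrt((0.6)^2 + (4.6)^2) = 4.639
  seg2 = sqrt((-0.4)^2 + (-1.3)^2) = 1.3601
  seg3 = sqrt((3.6)^2 + (0.4)^2) = 3.6222
Total = 9.6213


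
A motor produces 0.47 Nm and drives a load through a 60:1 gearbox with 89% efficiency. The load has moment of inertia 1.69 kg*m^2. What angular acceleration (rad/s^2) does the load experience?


tau_out = tau_motor * N * eta
= 0.47 * 60 * 0.89 = 25.098 Nm
alpha = tau_out / I = 25.098 / 1.69
= 14.8509 rad/s^2


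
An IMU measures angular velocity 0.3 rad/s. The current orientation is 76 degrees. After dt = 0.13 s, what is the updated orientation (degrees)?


delta_theta = w * dt = 0.3 * 0.13 = 0.039 rad
= 2.2345 deg
theta_new = 76 + 2.2345 = 78.2345 deg


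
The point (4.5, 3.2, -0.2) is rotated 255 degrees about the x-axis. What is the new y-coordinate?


Rotation about x-axis: y' = y*cos(theta) - z*sin(theta)
= 3.2 * -0.2588 - -0.2 * -0.9659
= -1.0214


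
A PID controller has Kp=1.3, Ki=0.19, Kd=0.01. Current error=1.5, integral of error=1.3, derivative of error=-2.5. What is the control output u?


u = Kp*e + Ki*int(e) + Kd*de/dt
= 1.3*1.5 + 0.19*1.3 + 0.01*(-2.5)
= 1.95 + 0.247 + -0.025
= 2.172


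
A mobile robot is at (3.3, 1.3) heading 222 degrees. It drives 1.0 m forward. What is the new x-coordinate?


x_new = x0 + d*cos(theta)
= 3.3 + 1.0*cos(222)
= 3.3 + -0.7431
= 2.5569


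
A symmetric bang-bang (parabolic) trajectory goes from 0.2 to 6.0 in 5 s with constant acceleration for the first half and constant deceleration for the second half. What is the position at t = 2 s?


Symmetric rest-to-rest: each phase covers (pf-p0)/2 in time T/2. 0.5*a*(T/2)^2 = (pf-p0)/2 => a = 4*(pf-p0)/T^2
a = 4*(6.0-0.2)/5^2 = 0.928
t = 2 is in the acceleration phase (t <= T/2).
p = p0 + 0.5*a*t^2 = 0.2 + 0.5*0.928*2^2
= 2.056


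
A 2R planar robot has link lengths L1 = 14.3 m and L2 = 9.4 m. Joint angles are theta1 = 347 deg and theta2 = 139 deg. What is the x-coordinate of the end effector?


Convert angles to radians: theta1 = 6.0563, theta2 = 2.426
x = L1*cos(theta1) + L2*cos(theta1+theta2)
x = 13.9335 + -5.5252
x = 8.4083


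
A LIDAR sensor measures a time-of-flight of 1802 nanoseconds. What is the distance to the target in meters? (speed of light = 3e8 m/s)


tof = 1802 ns = 1.802e-06 s
dist = c * tof / 2
= 3e8 * 1.802e-06 / 2
= 270.3 m


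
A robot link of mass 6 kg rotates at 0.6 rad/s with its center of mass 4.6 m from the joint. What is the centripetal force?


F = m * omega^2 * r
= 6 * 0.6^2 * 4.6
= 6 * 0.36 * 4.6
= 9.936 N


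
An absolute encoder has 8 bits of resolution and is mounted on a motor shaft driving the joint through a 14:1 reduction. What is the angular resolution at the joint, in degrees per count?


counts = 2^8 = 256
effective counts at joint = 256 * 14 = 3584
resolution = 360 / 3584
= 0.1004 deg/count


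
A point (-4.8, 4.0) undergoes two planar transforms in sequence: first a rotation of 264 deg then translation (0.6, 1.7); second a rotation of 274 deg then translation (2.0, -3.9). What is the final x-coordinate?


After transform 1:
x1 = cos(264)*-4.8 - sin(264)*4.0 + 0.6 = 5.0798
y1 = sin(264)*-4.8 + cos(264)*4.0 + 1.7 = 6.0556
After transform 2:
x2 = cos(274)*5.0798 - sin(274)*6.0556 + 2.0
= 8.3952


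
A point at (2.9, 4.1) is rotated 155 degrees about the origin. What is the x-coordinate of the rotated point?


x' = x*cos(theta) - y*sin(theta)
cos(155 deg) = -0.9063, sin(155 deg) = 0.4226
x' = 2.9 * -0.9063 - 4.1 * 0.4226
= -2.6283 - 1.7327
= -4.361


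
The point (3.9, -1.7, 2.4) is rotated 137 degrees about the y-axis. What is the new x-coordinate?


Rotation about y-axis: x' = x*cos(theta) + z*sin(theta)
= 3.9 * -0.7314 + 2.4 * 0.682
= -1.2155


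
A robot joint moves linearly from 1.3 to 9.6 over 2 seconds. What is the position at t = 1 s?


s = t/T = 1/2 = 0.5
p(t) = p0 + (pf-p0)*s
= 1.3 + (9.6 - 1.3) * 0.5
= 5.45


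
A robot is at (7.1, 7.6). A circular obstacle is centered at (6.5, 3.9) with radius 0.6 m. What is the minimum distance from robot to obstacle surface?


center_dist = sqrt((7.1-6.5)^2 + (7.6-3.9)^2)
= sqrt(0.36 + 13.69)
= 3.7483
min_dist = center_dist - radius = 3.7483 - 0.6 = 3.1483 m


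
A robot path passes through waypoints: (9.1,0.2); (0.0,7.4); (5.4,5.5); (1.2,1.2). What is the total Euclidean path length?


Segment lengths:
  seg1 = sqrt((-9.1)^2 + (7.2)^2) = 11.6039
  seg2 = sqrt((5.4)^2 + (-1.9)^2) = 5.7245
  seg3 = sqrt((-4.2)^2 + (-4.3)^2) = 6.0108
Total = 23.3392


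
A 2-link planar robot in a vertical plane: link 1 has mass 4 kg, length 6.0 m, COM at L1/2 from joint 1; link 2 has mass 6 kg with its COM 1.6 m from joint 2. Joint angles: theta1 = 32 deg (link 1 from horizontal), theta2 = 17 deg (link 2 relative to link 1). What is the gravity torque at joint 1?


Horizontal distance from joint 1 to link-1 COM:
  x_c1 = (L1/2)*cos(t1) = 3.0 * 0.848 = 2.5441 m
Horizontal distance from joint 1 to link-2 COM:
  x_c2 = L1*cos(t1) + Lc2*cos(t1+t2)
       = 6.0*0.848 + 1.6*0.6561 = 6.138 m
tau1 = m1*g*x_c1 + m2*g*x_c2
     = 4*9.81*2.5441 + 6*9.81*6.138
     = 99.8322 + 361.2817
     = 461.1139 Nm


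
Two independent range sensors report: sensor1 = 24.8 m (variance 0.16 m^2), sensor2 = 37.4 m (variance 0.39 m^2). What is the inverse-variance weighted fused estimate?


w1 = (1/var1) / (1/var1 + 1/var2)
   = 6.25 / (6.25 + 2.5641) = 0.7091
w2 = 1 - w1 = 0.2909
fused = w1*s1 + w2*s2 = 17.5855 + 10.88
= 28.4655 m


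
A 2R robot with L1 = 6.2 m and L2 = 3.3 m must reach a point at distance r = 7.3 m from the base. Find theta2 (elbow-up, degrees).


cos(theta2) = (r^2 - L1^2 - L2^2) / (2*L1*L2)
cos(theta2) = (53.29 - 38.44 - 10.89) / 40.92
cos(theta2) = 0.096774
theta2 = 84.4466 degrees


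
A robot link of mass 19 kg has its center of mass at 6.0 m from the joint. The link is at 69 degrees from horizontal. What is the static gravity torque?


tau = m*g*L*cos(angle)
= 19 * 9.81 * 6.0 * cos(69 deg)
= 19 * 9.81 * 6.0 * 0.3584
= 400.7772 Nm


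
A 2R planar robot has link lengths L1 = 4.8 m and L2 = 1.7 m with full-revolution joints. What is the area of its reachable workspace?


r_max = L1 + L2 = 6.5 m
r_min = |L1 - L2| = 3.1 m
Area = pi*(r_max^2 - r_min^2)
= pi*(42.25 - 9.61)
= pi * 32.64
= 102.5416 m^2


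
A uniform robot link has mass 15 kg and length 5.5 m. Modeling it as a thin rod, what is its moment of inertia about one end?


I = (1/3) * m * L^2
= (1/3) * 15 * 5.5^2
= 0.333333 * 15 * 30.25
= 151.25 kg*m^2


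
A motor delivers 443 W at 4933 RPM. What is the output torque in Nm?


omega = 4933 * 2*pi/60 = 516.5826 rad/s
tau = P / omega = 443 / 516.5826
= 0.8576 Nm


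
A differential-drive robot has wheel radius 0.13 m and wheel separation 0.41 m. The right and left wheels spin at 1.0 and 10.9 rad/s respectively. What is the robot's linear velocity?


vR = r*wR = 0.13*1.0 = 0.13 m/s
vL = r*wL = 0.13*10.9 = 1.417 m/s
v = (vR+vL)/2 = 0.7735 m/s
omega = (vR-vL)/L = -3.139 rad/s
linear velocity = 0.7735 m/s


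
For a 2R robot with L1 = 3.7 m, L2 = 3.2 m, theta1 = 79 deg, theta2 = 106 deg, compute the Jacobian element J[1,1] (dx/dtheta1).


J[1,1] = -L1*sin(t1) - L2*sin(t1+t2)
= -3.7*sin(79) - 3.2*sin(185)
= -3.3531
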